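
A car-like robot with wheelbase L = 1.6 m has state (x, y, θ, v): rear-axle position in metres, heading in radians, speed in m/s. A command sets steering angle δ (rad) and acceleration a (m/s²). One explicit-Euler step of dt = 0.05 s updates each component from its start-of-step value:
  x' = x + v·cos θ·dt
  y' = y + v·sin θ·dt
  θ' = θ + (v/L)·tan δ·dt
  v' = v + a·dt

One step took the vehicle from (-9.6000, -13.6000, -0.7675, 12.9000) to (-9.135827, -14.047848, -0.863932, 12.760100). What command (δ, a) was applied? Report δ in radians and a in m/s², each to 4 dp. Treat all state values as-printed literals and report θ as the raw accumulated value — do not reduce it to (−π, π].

δ = -0.2348, a = -2.7980

a = (v'−v)/dt = (-0.139900)/0.05 = -2.7980
Δθ = θ'−θ = -0.096432;  (v·dt/L) = 12.9000·0.05/1.6 = 0.403125
tan δ = Δθ·L/(v·dt) = -0.239211  →  δ = -0.2348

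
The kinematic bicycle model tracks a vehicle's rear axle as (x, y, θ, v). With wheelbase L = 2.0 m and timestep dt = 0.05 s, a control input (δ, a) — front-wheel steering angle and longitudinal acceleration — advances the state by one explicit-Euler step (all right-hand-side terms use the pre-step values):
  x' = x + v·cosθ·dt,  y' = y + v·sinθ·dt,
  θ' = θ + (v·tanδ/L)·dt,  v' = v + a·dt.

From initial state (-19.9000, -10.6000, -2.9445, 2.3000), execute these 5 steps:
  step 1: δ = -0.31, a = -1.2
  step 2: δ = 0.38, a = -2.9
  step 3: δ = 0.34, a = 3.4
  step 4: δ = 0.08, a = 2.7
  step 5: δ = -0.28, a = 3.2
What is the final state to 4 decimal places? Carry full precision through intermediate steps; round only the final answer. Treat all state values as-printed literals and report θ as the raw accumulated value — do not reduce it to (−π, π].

after step 1 (δ=-0.31, a=-1.2): (-20.012774, -10.622519, -2.962919, 2.240000)
after step 2 (δ=0.38, a=-2.9): (-20.122991, -10.642424, -2.940552, 2.095000)
after step 3 (δ=0.34, a=3.4): (-20.225631, -10.663342, -2.922025, 2.265000)
after step 4 (δ=0.08, a=2.7): (-20.336162, -10.688009, -2.917485, 2.400000)
after step 5 (δ=-0.28, a=3.2): (-20.453161, -10.714677, -2.934738, 2.560000)

(-20.4532, -10.7147, -2.9347, 2.5600)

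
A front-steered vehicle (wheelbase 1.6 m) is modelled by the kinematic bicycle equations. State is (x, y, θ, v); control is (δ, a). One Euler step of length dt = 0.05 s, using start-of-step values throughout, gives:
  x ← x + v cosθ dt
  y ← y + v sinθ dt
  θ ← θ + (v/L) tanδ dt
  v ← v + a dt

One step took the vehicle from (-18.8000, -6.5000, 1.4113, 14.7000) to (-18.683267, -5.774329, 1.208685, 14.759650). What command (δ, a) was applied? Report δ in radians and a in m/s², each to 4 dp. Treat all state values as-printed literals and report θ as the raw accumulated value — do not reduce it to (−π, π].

a = (v'−v)/dt = (0.059650)/0.05 = 1.1930
Δθ = θ'−θ = -0.202615;  (v·dt/L) = 14.7000·0.05/1.6 = 0.459375
tan δ = Δθ·L/(v·dt) = -0.441067  →  δ = -0.4154

δ = -0.4154, a = 1.1930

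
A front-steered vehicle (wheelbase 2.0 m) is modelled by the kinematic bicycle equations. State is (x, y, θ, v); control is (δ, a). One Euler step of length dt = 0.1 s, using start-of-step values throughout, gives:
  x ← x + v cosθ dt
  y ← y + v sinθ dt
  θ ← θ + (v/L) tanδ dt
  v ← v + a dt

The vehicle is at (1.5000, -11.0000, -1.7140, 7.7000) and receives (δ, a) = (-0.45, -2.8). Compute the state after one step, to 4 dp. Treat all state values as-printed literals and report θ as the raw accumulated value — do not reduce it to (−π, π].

(1.3901, -11.7621, -1.9000, 7.4200)

x' = 1.5000 + 7.7000·cos(-1.7140)·0.1 = 1.3901
y' = -11.0000 + 7.7000·sin(-1.7140)·0.1 = -11.7621
θ' = -1.7140 + (7.7000/2.0)·tan(-0.45)·0.1 = -1.9000
v' = 7.7000 − 2.8000·0.1 = 7.4200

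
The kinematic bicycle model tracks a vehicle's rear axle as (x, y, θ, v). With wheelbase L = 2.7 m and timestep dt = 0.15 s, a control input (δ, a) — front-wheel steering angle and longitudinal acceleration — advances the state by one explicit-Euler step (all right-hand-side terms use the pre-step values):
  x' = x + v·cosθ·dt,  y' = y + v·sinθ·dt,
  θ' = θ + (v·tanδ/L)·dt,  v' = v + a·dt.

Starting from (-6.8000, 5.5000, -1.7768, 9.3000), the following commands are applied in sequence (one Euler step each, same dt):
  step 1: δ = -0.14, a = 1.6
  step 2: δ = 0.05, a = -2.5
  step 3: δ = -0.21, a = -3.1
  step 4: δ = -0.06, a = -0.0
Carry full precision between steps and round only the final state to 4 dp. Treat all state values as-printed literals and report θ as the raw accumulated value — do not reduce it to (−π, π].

(-8.2831, 0.2066, -1.9606, 8.7000)

after step 1 (δ=-0.14, a=1.6): (-7.085347, 4.134496, -1.849610, 9.540000)
after step 2 (δ=0.05, a=-2.5): (-7.479179, 2.758757, -1.823088, 9.165000)
after step 3 (δ=-0.21, a=-3.1): (-7.822349, 1.427527, -1.931613, 8.700000)
after step 4 (δ=-0.06, a=-0.0): (-8.283064, 0.206558, -1.960647, 8.700000)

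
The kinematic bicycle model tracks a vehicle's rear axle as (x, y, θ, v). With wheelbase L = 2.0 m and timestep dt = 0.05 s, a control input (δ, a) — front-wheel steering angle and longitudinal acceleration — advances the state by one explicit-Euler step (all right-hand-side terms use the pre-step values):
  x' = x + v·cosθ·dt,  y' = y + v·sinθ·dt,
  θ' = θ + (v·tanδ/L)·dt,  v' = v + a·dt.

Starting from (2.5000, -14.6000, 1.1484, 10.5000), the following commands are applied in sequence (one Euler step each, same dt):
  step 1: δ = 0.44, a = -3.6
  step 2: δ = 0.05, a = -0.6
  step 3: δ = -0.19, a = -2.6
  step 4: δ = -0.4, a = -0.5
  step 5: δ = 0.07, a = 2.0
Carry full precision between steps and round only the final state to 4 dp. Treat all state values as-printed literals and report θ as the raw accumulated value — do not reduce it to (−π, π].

(3.3965, -12.1968, 1.1458, 10.2350)

after step 1 (δ=0.44, a=-3.6): (2.715222, -14.121143, 1.271980, 10.320000)
after step 2 (δ=0.05, a=-0.6): (2.867127, -13.628009, 1.284891, 10.290000)
after step 3 (δ=-0.19, a=-2.6): (3.012230, -13.134394, 1.235416, 10.160000)
after step 4 (δ=-0.4, a=-0.5): (3.179427, -12.654697, 1.128027, 10.135000)
after step 5 (δ=0.07, a=2.0): (3.396541, -12.196814, 1.145792, 10.235000)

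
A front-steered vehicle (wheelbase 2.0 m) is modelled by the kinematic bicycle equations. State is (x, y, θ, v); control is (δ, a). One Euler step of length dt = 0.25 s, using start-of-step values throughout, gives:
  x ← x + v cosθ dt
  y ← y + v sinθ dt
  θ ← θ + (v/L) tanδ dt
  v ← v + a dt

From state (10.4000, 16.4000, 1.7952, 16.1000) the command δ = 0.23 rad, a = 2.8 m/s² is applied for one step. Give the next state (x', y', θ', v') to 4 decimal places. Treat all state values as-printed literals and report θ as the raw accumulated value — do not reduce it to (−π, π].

(9.5043, 20.3241, 2.2664, 16.8000)

x' = 10.4000 + 16.1000·cos(1.7952)·0.25 = 9.5043
y' = 16.4000 + 16.1000·sin(1.7952)·0.25 = 20.3241
θ' = 1.7952 + (16.1000/2.0)·tan(0.23)·0.25 = 2.2664
v' = 16.1000 + 2.8000·0.25 = 16.8000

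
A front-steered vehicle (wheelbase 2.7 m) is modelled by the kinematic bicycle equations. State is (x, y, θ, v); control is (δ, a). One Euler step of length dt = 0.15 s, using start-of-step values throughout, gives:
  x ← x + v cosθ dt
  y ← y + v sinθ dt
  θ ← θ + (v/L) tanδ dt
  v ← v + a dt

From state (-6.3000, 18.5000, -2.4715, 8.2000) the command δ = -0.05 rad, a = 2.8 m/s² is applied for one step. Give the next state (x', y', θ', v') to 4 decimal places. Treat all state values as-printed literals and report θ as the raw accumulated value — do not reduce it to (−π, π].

x' = -6.3000 + 8.2000·cos(-2.4715)·0.15 = -7.2640
y' = 18.5000 + 8.2000·sin(-2.4715)·0.15 = 17.7361
θ' = -2.4715 + (8.2000/2.7)·tan(-0.05)·0.15 = -2.4943
v' = 8.2000 + 2.8000·0.15 = 8.6200

(-7.2640, 17.7361, -2.4943, 8.6200)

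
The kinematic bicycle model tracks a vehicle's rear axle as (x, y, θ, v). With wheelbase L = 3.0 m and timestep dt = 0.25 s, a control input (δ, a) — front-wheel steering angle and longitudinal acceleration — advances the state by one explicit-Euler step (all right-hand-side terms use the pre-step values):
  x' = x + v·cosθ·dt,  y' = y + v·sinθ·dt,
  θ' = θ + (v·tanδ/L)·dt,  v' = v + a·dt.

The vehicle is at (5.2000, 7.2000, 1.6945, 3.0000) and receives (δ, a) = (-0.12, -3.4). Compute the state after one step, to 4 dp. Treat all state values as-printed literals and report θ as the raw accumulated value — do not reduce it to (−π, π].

x' = 5.2000 + 3.0000·cos(1.6945)·0.25 = 5.1075
y' = 7.2000 + 3.0000·sin(1.6945)·0.25 = 7.9443
θ' = 1.6945 + (3.0000/3.0)·tan(-0.12)·0.25 = 1.6644
v' = 3.0000 − 3.4000·0.25 = 2.1500

(5.1075, 7.9443, 1.6644, 2.1500)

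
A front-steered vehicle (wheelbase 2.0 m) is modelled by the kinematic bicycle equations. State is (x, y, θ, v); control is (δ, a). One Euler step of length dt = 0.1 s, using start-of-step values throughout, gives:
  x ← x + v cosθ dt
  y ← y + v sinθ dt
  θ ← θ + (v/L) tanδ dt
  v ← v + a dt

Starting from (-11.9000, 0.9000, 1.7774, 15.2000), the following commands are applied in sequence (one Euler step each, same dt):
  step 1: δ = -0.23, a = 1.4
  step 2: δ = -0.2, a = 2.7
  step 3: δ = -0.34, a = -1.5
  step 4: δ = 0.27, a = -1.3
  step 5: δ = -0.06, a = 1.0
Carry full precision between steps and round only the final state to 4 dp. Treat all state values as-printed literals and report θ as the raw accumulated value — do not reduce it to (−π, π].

(-11.1641, 8.3974, 1.3358, 15.4300)

after step 1 (δ=-0.23, a=1.4): (-12.211808, 2.387675, 1.599451, 15.340000)
after step 2 (δ=-0.2, a=2.7): (-12.255759, 3.921045, 1.443972, 15.610000)
after step 3 (δ=-0.34, a=-1.5): (-12.058317, 5.469508, 1.167881, 15.460000)
after step 4 (δ=0.27, a=-1.3): (-11.452127, 6.891707, 1.381815, 15.330000)
after step 5 (δ=-0.06, a=1.0): (-11.164140, 8.397413, 1.335770, 15.430000)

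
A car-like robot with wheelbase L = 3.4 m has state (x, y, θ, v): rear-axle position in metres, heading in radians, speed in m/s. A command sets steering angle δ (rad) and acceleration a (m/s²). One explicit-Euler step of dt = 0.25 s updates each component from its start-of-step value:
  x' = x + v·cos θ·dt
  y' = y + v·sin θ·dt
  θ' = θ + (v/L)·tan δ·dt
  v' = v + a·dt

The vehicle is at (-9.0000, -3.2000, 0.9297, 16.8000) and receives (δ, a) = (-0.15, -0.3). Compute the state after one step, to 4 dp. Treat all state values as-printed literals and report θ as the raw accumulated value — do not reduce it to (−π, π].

(-6.4881, 0.1661, 0.7430, 16.7250)

x' = -9.0000 + 16.8000·cos(0.9297)·0.25 = -6.4881
y' = -3.2000 + 16.8000·sin(0.9297)·0.25 = 0.1661
θ' = 0.9297 + (16.8000/3.4)·tan(-0.15)·0.25 = 0.7430
v' = 16.8000 − 0.3000·0.25 = 16.7250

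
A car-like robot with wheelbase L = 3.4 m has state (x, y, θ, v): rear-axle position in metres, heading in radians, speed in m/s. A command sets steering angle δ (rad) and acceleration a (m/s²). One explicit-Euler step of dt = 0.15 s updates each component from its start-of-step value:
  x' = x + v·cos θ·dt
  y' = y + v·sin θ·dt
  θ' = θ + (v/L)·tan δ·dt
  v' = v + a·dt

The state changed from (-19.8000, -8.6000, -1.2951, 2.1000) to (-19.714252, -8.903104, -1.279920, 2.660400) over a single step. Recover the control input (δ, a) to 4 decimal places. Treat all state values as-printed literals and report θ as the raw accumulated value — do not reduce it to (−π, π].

δ = 0.1624, a = 3.7360

a = (v'−v)/dt = (0.560400)/0.15 = 3.7360
Δθ = θ'−θ = 0.015180;  (v·dt/L) = 2.1000·0.15/3.4 = 0.092647
tan δ = Δθ·L/(v·dt) = 0.163848  →  δ = 0.1624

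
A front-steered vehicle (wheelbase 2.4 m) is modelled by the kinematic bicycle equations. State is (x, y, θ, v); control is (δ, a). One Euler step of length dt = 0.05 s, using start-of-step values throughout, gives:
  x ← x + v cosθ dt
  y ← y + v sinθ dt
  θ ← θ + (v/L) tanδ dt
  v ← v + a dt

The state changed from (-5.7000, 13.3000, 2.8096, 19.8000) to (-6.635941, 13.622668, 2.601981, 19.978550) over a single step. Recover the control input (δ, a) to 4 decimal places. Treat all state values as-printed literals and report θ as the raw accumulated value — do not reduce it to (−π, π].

δ = -0.4663, a = 3.5710

a = (v'−v)/dt = (0.178550)/0.05 = 3.5710
Δθ = θ'−θ = -0.207619;  (v·dt/L) = 19.8000·0.05/2.4 = 0.412500
tan δ = Δθ·L/(v·dt) = -0.503319  →  δ = -0.4663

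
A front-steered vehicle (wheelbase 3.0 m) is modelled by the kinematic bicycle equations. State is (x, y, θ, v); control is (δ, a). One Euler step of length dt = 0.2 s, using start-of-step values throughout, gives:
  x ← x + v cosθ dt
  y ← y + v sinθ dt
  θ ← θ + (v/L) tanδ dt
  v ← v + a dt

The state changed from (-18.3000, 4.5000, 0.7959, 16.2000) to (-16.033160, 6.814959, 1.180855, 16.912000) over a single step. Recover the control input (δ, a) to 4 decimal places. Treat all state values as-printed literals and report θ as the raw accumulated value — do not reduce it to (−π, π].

δ = 0.3424, a = 3.5600

a = (v'−v)/dt = (0.712000)/0.2 = 3.5600
Δθ = θ'−θ = 0.384955;  (v·dt/L) = 16.2000·0.2/3.0 = 1.080000
tan δ = Δθ·L/(v·dt) = 0.356440  →  δ = 0.3424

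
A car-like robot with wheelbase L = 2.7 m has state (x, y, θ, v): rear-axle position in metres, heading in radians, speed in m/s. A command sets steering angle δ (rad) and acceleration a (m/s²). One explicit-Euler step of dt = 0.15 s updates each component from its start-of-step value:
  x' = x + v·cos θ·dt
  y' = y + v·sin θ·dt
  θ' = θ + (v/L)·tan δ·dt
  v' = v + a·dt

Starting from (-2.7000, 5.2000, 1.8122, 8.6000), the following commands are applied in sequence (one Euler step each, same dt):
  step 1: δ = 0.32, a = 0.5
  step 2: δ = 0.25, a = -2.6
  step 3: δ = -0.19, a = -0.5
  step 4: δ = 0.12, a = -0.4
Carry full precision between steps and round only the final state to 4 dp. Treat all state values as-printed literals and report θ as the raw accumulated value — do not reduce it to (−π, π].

after step 1 (δ=0.32, a=0.5): (-3.008395, 6.452594, 1.970530, 8.675000)
after step 2 (δ=0.25, a=-2.6): (-3.514807, 7.651260, 2.093591, 8.285000)
after step 3 (δ=-0.19, a=-0.5): (-4.135316, 8.728012, 2.005071, 8.210000)
after step 4 (δ=0.12, a=-0.4): (-4.653473, 9.845199, 2.060068, 8.150000)

(-4.6535, 9.8452, 2.0601, 8.1500)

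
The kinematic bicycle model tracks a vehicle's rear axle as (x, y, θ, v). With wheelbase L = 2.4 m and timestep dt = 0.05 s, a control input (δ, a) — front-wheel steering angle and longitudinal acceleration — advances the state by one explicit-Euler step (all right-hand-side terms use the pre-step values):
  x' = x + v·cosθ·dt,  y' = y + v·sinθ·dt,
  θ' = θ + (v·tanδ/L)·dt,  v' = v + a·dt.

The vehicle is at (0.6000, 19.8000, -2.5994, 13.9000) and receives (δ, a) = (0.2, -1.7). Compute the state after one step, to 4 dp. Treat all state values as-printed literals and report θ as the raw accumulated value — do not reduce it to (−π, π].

x' = 0.6000 + 13.9000·cos(-2.5994)·0.05 = 0.0047
y' = 19.8000 + 13.9000·sin(-2.5994)·0.05 = 19.4414
θ' = -2.5994 + (13.9000/2.4)·tan(0.2)·0.05 = -2.5407
v' = 13.9000 − 1.7000·0.05 = 13.8150

(0.0047, 19.4414, -2.5407, 13.8150)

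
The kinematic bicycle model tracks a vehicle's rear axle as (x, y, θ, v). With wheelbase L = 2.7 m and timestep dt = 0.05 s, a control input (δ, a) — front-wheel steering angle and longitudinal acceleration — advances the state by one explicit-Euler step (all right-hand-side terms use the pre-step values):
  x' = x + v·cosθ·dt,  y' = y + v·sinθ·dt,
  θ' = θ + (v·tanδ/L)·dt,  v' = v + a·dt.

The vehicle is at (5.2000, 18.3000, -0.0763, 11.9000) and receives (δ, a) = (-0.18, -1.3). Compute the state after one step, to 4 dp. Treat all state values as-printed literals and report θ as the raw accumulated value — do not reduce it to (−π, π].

x' = 5.2000 + 11.9000·cos(-0.0763)·0.05 = 5.7933
y' = 18.3000 + 11.9000·sin(-0.0763)·0.05 = 18.2546
θ' = -0.0763 + (11.9000/2.7)·tan(-0.18)·0.05 = -0.1164
v' = 11.9000 − 1.3000·0.05 = 11.8350

(5.7933, 18.2546, -0.1164, 11.8350)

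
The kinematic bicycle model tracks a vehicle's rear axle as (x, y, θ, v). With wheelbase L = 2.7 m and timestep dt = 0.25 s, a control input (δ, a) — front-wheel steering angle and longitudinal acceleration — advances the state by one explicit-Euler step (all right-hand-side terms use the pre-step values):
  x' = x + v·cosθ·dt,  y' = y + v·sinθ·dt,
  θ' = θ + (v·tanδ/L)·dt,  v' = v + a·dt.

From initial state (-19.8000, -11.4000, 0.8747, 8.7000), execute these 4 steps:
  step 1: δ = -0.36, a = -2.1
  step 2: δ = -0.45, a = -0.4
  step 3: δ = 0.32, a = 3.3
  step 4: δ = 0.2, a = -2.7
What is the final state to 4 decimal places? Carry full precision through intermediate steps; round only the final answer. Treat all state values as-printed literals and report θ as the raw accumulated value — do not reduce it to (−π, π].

after step 1 (δ=-0.36, a=-2.1): (-18.405331, -9.731011, 0.571487, 8.175000)
after step 2 (δ=-0.45, a=-0.4): (-16.686337, -8.625582, 0.205841, 8.075000)
after step 3 (δ=0.32, a=3.3): (-14.710204, -8.212969, 0.453616, 8.900000)
after step 4 (δ=0.2, a=-2.7): (-12.710222, -7.237933, 0.620664, 8.225000)

(-12.7102, -7.2379, 0.6207, 8.2250)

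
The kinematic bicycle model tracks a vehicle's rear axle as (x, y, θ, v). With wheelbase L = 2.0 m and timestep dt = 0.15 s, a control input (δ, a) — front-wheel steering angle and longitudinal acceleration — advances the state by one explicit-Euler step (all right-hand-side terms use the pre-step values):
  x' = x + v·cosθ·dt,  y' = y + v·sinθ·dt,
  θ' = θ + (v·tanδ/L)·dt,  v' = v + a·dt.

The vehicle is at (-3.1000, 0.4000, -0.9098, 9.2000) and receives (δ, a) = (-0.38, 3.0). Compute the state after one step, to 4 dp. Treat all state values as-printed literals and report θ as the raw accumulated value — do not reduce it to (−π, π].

(-2.2528, -0.6893, -1.1854, 9.6500)

x' = -3.1000 + 9.2000·cos(-0.9098)·0.15 = -2.2528
y' = 0.4000 + 9.2000·sin(-0.9098)·0.15 = -0.6893
θ' = -0.9098 + (9.2000/2.0)·tan(-0.38)·0.15 = -1.1854
v' = 9.2000 + 3.0000·0.15 = 9.6500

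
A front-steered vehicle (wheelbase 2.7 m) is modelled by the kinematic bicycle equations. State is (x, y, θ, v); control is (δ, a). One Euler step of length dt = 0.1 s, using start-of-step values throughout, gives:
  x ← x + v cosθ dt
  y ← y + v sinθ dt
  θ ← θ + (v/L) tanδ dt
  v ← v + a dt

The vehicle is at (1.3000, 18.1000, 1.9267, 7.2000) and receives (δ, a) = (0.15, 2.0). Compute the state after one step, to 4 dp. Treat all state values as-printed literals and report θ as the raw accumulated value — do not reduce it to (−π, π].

x' = 1.3000 + 7.2000·cos(1.9267)·0.1 = 1.0491
y' = 18.1000 + 7.2000·sin(1.9267)·0.1 = 18.7749
θ' = 1.9267 + (7.2000/2.7)·tan(0.15)·0.1 = 1.9670
v' = 7.2000 + 2.0000·0.1 = 7.4000

(1.0491, 18.7749, 1.9670, 7.4000)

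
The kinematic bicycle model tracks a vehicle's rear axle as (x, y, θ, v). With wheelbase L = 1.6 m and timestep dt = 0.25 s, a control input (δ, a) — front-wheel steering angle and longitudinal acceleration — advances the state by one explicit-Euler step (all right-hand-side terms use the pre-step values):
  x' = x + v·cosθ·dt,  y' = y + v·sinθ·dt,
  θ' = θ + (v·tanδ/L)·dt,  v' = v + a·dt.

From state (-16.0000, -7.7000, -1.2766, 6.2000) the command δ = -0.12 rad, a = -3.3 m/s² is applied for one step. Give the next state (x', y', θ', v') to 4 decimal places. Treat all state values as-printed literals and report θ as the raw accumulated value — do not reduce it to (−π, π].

(-15.5505, -9.1834, -1.3934, 5.3750)

x' = -16.0000 + 6.2000·cos(-1.2766)·0.25 = -15.5505
y' = -7.7000 + 6.2000·sin(-1.2766)·0.25 = -9.1834
θ' = -1.2766 + (6.2000/1.6)·tan(-0.12)·0.25 = -1.3934
v' = 6.2000 − 3.3000·0.25 = 5.3750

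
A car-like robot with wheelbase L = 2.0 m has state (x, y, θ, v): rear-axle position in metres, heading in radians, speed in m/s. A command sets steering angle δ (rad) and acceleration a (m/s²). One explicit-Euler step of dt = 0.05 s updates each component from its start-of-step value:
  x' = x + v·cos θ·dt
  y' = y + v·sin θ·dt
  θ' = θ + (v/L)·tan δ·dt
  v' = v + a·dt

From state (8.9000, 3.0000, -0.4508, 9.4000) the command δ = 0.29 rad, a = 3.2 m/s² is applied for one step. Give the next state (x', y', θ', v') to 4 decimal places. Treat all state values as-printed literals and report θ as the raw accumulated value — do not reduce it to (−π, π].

x' = 8.9000 + 9.4000·cos(-0.4508)·0.05 = 9.3230
y' = 3.0000 + 9.4000·sin(-0.4508)·0.05 = 2.7952
θ' = -0.4508 + (9.4000/2.0)·tan(0.29)·0.05 = -0.3807
v' = 9.4000 + 3.2000·0.05 = 9.5600

(9.3230, 2.7952, -0.3807, 9.5600)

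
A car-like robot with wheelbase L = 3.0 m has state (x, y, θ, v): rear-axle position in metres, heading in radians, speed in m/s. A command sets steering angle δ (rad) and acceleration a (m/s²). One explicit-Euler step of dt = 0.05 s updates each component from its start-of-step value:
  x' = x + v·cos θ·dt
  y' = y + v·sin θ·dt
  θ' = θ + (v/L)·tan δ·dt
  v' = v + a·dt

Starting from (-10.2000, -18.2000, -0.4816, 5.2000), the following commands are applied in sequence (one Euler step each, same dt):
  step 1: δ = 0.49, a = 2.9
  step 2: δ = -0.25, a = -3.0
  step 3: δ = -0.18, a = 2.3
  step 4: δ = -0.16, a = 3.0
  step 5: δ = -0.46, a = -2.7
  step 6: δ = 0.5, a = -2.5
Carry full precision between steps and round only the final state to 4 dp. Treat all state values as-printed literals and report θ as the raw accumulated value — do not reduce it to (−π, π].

after step 1 (δ=0.49, a=2.9): (-9.969574, -18.320431, -0.435373, 5.345000)
after step 2 (δ=-0.25, a=-3.0): (-9.727255, -18.433144, -0.458120, 5.195000)
after step 3 (δ=-0.18, a=2.3): (-9.494289, -18.548021, -0.473875, 5.310000)
after step 4 (δ=-0.16, a=3.0): (-9.258045, -18.669179, -0.488157, 5.460000)
after step 5 (δ=-0.46, a=-2.7): (-9.016932, -18.797216, -0.533243, 5.325000)
after step 6 (δ=0.5, a=-2.5): (-8.787647, -18.932559, -0.484759, 5.200000)

(-8.7876, -18.9326, -0.4848, 5.2000)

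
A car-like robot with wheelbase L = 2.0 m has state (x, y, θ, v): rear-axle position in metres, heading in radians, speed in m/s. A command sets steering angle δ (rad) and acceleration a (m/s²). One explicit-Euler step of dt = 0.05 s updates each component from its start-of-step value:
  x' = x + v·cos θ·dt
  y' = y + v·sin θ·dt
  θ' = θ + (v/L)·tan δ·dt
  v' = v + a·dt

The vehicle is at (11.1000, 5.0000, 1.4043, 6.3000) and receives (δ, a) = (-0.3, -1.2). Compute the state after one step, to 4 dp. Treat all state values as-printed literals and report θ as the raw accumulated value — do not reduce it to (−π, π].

x' = 11.1000 + 6.3000·cos(1.4043)·0.05 = 11.1522
y' = 5.0000 + 6.3000·sin(1.4043)·0.05 = 5.3106
θ' = 1.4043 + (6.3000/2.0)·tan(-0.3)·0.05 = 1.3556
v' = 6.3000 − 1.2000·0.05 = 6.2400

(11.1522, 5.3106, 1.3556, 6.2400)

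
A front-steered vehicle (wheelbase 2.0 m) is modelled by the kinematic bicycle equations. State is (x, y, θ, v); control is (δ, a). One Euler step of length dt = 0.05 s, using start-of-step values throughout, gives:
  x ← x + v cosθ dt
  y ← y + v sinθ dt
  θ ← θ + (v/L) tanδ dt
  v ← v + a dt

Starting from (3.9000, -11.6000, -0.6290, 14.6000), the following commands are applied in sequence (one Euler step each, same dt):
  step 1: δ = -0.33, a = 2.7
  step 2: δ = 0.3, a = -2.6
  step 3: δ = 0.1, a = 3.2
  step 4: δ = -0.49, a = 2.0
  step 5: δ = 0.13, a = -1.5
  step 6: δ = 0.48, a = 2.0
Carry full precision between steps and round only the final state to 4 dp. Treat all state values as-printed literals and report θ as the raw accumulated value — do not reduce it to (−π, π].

after step 1 (δ=-0.33, a=2.7): (4.490290, -12.029486, -0.754022, 14.735000)
after step 2 (δ=0.3, a=-2.6): (5.027338, -12.533847, -0.640070, 14.605000)
after step 3 (δ=0.1, a=3.2): (5.613038, -12.969990, -0.603435, 14.765000)
after step 4 (δ=-0.49, a=2.0): (6.220906, -13.388928, -0.800322, 14.865000)
after step 5 (δ=0.13, a=-1.5): (6.738562, -13.922269, -0.751737, 14.790000)
after step 6 (δ=0.48, a=2.0): (7.278769, -14.427280, -0.559241, 14.890000)

(7.2788, -14.4273, -0.5592, 14.8900)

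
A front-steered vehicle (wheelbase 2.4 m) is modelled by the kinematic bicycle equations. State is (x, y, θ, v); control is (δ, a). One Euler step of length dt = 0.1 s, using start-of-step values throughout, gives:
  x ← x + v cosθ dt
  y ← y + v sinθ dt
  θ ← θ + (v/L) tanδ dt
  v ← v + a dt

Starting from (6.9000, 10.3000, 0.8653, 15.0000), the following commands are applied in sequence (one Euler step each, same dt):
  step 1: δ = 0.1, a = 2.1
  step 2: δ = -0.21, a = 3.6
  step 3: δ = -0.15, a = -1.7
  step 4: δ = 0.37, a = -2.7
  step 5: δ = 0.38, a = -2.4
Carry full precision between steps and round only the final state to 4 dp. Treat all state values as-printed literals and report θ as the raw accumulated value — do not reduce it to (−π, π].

(11.9477, 15.9798, 1.1956, 14.8900)

after step 1 (δ=0.1, a=2.1): (7.872618, 11.441935, 0.928009, 15.210000)
after step 2 (δ=-0.21, a=3.6): (8.784349, 12.659386, 0.792930, 15.570000)
after step 3 (δ=-0.15, a=-1.7): (9.876990, 13.768612, 0.694881, 15.400000)
after step 4 (δ=0.37, a=-2.7): (11.059910, 14.754665, 0.943760, 15.130000)
after step 5 (δ=0.38, a=-2.4): (11.947659, 15.979847, 1.195556, 14.890000)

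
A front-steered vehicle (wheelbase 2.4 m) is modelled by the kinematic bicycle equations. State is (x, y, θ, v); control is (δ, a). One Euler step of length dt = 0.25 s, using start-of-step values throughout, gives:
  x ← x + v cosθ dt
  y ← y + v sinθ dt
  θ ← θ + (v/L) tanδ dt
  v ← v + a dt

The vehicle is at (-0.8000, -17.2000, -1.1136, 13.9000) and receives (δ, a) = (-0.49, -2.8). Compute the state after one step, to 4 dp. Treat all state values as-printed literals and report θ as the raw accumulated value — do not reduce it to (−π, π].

(0.7340, -20.3181, -1.8859, 13.2000)

x' = -0.8000 + 13.9000·cos(-1.1136)·0.25 = 0.7340
y' = -17.2000 + 13.9000·sin(-1.1136)·0.25 = -20.3181
θ' = -1.1136 + (13.9000/2.4)·tan(-0.49)·0.25 = -1.8859
v' = 13.9000 − 2.8000·0.25 = 13.2000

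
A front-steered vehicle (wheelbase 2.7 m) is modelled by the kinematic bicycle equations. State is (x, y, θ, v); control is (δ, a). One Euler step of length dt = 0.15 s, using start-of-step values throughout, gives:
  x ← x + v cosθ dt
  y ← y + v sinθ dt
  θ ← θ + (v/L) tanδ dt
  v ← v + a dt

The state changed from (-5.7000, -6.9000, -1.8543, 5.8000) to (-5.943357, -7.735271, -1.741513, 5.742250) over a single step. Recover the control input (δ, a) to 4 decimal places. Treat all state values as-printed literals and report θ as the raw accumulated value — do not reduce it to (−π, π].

a = (v'−v)/dt = (-0.057750)/0.15 = -0.3850
Δθ = θ'−θ = 0.112787;  (v·dt/L) = 5.8000·0.15/2.7 = 0.322222
tan δ = Δθ·L/(v·dt) = 0.350029  →  δ = 0.3367

δ = 0.3367, a = -0.3850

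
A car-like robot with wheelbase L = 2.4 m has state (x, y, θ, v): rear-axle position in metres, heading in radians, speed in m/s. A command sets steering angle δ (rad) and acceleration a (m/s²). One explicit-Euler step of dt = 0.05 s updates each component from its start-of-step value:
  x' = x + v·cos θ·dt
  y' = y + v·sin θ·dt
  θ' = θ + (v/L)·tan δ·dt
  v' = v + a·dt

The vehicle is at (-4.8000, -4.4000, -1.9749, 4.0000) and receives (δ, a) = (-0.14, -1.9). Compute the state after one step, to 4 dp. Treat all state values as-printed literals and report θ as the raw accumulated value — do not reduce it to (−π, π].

x' = -4.8000 + 4.0000·cos(-1.9749)·0.05 = -4.8786
y' = -4.4000 + 4.0000·sin(-1.9749)·0.05 = -4.5839
θ' = -1.9749 + (4.0000/2.4)·tan(-0.14)·0.05 = -1.9866
v' = 4.0000 − 1.9000·0.05 = 3.9050

(-4.8786, -4.5839, -1.9866, 3.9050)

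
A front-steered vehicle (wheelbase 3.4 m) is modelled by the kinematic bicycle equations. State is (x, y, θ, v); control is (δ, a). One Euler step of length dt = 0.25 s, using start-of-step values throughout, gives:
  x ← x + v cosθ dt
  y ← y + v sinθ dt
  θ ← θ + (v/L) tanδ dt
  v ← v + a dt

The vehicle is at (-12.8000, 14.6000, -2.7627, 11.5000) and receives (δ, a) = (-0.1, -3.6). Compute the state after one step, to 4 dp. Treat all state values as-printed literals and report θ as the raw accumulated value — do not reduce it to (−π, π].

(-15.4711, 13.5366, -2.8475, 10.6000)

x' = -12.8000 + 11.5000·cos(-2.7627)·0.25 = -15.4711
y' = 14.6000 + 11.5000·sin(-2.7627)·0.25 = 13.5366
θ' = -2.7627 + (11.5000/3.4)·tan(-0.1)·0.25 = -2.8475
v' = 11.5000 − 3.6000·0.25 = 10.6000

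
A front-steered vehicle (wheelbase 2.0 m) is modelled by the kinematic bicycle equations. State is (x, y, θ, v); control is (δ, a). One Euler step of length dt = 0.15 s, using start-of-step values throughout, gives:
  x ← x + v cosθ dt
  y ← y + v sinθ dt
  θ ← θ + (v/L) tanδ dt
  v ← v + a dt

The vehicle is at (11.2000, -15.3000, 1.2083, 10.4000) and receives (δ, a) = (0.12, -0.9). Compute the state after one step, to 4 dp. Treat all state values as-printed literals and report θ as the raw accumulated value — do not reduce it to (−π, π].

(11.7532, -13.8414, 1.3024, 10.2650)

x' = 11.2000 + 10.4000·cos(1.2083)·0.15 = 11.7532
y' = -15.3000 + 10.4000·sin(1.2083)·0.15 = -13.8414
θ' = 1.2083 + (10.4000/2.0)·tan(0.12)·0.15 = 1.3024
v' = 10.4000 − 0.9000·0.15 = 10.2650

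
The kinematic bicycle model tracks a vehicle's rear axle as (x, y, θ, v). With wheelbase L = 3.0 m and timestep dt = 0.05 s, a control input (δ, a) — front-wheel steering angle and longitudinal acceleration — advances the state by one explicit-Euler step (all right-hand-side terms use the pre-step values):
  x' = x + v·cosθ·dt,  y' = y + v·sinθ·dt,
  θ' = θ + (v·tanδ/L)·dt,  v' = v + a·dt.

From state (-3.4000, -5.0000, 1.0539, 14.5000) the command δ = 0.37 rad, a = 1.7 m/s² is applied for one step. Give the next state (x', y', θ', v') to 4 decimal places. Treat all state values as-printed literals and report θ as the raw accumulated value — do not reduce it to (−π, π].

x' = -3.4000 + 14.5000·cos(1.0539)·0.05 = -3.0417
y' = -5.0000 + 14.5000·sin(1.0539)·0.05 = -4.3697
θ' = 1.0539 + (14.5000/3.0)·tan(0.37)·0.05 = 1.1476
v' = 14.5000 + 1.7000·0.05 = 14.5850

(-3.0417, -4.3697, 1.1476, 14.5850)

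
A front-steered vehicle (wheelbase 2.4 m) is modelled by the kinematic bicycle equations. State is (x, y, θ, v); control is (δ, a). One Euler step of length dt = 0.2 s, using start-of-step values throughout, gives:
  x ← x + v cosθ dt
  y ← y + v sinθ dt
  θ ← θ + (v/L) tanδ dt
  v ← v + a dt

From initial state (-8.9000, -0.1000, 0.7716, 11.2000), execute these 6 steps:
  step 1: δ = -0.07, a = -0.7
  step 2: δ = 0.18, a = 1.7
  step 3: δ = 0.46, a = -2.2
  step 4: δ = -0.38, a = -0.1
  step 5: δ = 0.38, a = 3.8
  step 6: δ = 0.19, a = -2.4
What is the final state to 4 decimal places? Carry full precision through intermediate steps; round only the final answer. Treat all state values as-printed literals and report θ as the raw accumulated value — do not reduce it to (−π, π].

(-1.9106, 10.8787, 1.5314, 11.2200)

after step 1 (δ=-0.07, a=-0.7): (-7.294377, 1.461914, 0.706160, 11.060000)
after step 2 (δ=0.18, a=1.7): (-5.611356, 2.897318, 0.873875, 11.400000)
after step 3 (δ=0.46, a=-2.2): (-4.147915, 4.645672, 1.344551, 10.960000)
after step 4 (δ=-0.38, a=-0.1): (-3.656206, 6.781810, 0.979754, 10.940000)
after step 5 (δ=0.38, a=3.8): (-2.436995, 8.598639, 1.343886, 11.700000)
after step 6 (δ=0.19, a=-2.4): (-1.910568, 10.878655, 1.531397, 11.220000)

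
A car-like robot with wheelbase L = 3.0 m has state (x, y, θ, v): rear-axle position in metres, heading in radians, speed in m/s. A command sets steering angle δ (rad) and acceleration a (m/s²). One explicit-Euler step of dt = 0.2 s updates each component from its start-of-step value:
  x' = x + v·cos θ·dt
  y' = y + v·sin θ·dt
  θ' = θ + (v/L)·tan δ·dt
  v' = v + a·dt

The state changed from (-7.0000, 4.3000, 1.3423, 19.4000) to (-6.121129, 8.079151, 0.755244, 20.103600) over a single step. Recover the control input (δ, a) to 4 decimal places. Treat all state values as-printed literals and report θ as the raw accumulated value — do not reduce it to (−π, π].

δ = -0.4261, a = 3.5180

a = (v'−v)/dt = (0.703600)/0.2 = 3.5180
Δθ = θ'−θ = -0.587056;  (v·dt/L) = 19.4000·0.2/3.0 = 1.293333
tan δ = Δθ·L/(v·dt) = -0.453909  →  δ = -0.4261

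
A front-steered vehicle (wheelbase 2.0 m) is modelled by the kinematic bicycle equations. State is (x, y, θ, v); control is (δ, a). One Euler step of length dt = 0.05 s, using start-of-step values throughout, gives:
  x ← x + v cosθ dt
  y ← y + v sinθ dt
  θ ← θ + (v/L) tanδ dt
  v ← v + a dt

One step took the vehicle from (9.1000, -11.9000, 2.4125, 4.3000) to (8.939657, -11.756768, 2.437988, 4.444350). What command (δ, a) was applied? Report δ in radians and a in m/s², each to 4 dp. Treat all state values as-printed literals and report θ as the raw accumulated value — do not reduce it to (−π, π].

a = (v'−v)/dt = (0.144350)/0.05 = 2.8870
Δθ = θ'−θ = 0.025488;  (v·dt/L) = 4.3000·0.05/2.0 = 0.107500
tan δ = Δθ·L/(v·dt) = 0.237098  →  δ = 0.2328

δ = 0.2328, a = 2.8870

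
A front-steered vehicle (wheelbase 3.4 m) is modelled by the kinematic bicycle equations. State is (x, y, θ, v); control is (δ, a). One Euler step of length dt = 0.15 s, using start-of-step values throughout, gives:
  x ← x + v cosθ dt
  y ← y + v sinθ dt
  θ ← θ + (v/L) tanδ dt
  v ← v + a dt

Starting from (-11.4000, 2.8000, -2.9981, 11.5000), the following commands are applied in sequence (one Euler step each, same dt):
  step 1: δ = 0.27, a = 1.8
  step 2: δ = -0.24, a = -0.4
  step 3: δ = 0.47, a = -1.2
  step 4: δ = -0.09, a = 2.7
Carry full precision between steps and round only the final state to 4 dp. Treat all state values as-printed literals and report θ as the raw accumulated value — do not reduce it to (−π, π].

after step 1 (δ=0.27, a=1.8): (-13.107271, 2.553324, -2.857686, 11.770000)
after step 2 (δ=-0.24, a=-0.4): (-14.802096, 2.058793, -2.984759, 11.710000)
after step 3 (δ=0.47, a=-1.2): (-16.537038, 1.784442, -2.722335, 11.530000)
after step 4 (δ=-0.09, a=2.7): (-18.116748, 1.080392, -2.768239, 11.935000)

(-18.1167, 1.0804, -2.7682, 11.9350)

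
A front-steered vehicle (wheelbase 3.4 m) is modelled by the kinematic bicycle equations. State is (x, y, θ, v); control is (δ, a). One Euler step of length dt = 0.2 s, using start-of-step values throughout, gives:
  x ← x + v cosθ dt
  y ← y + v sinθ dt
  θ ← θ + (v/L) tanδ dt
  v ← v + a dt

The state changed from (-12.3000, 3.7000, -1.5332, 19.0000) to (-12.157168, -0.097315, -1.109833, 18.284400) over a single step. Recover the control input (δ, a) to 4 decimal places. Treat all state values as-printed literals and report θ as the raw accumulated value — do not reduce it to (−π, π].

a = (v'−v)/dt = (-0.715600)/0.2 = -3.5780
Δθ = θ'−θ = 0.423367;  (v·dt/L) = 19.0000·0.2/3.4 = 1.117647
tan δ = Δθ·L/(v·dt) = 0.378802  →  δ = 0.3621

δ = 0.3621, a = -3.5780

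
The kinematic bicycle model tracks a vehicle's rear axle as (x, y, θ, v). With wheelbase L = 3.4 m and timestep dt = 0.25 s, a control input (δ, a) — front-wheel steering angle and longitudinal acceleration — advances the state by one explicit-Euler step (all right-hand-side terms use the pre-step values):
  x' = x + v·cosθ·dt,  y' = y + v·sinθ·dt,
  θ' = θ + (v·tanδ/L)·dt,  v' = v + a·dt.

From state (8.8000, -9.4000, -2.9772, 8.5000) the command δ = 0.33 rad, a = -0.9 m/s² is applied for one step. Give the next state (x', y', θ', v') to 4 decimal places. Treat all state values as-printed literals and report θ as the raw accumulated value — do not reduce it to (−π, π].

(6.7036, -9.7478, -2.7631, 8.2750)

x' = 8.8000 + 8.5000·cos(-2.9772)·0.25 = 6.7036
y' = -9.4000 + 8.5000·sin(-2.9772)·0.25 = -9.7478
θ' = -2.9772 + (8.5000/3.4)·tan(0.33)·0.25 = -2.7631
v' = 8.5000 − 0.9000·0.25 = 8.2750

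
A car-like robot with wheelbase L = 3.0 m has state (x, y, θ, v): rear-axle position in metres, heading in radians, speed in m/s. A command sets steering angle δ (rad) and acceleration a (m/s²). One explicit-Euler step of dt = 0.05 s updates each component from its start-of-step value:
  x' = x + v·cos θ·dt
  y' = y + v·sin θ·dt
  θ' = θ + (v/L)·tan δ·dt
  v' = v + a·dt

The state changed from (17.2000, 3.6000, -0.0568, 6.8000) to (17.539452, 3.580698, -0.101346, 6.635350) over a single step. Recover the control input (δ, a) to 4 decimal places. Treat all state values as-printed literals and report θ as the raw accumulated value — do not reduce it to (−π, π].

a = (v'−v)/dt = (-0.164650)/0.05 = -3.2930
Δθ = θ'−θ = -0.044546;  (v·dt/L) = 6.8000·0.05/3.0 = 0.113333
tan δ = Δθ·L/(v·dt) = -0.393053  →  δ = -0.3745

δ = -0.3745, a = -3.2930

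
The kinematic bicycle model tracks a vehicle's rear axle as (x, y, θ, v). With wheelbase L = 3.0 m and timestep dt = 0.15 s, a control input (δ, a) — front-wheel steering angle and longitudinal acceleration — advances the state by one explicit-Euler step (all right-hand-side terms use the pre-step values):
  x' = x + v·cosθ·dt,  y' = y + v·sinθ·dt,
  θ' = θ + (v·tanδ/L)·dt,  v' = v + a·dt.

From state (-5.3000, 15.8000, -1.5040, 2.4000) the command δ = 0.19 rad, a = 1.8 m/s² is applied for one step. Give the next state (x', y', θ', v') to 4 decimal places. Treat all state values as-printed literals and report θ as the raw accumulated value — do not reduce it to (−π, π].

(-5.2760, 15.4408, -1.4809, 2.6700)

x' = -5.3000 + 2.4000·cos(-1.5040)·0.15 = -5.2760
y' = 15.8000 + 2.4000·sin(-1.5040)·0.15 = 15.4408
θ' = -1.5040 + (2.4000/3.0)·tan(0.19)·0.15 = -1.4809
v' = 2.4000 + 1.8000·0.15 = 2.6700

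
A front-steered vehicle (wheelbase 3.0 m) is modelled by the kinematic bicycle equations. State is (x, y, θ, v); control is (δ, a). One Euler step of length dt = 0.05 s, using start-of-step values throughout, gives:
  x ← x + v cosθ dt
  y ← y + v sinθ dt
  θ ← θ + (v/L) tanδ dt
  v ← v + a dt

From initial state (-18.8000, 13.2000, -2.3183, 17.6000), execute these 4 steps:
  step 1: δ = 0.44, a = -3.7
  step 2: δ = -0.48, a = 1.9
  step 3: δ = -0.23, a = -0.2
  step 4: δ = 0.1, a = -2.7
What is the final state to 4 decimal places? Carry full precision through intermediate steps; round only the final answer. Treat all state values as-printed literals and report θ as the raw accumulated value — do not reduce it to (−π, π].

after step 1 (δ=0.44, a=-3.7): (-19.398233, 12.554618, -2.180204, 17.415000)
after step 2 (δ=-0.48, a=1.9): (-19.896635, 11.840615, -2.331312, 17.510000)
after step 3 (δ=-0.23, a=-0.2): (-20.500112, 11.206332, -2.399643, 17.500000)
after step 4 (δ=0.1, a=-2.7): (-21.145121, 10.615071, -2.370378, 17.365000)

(-21.1451, 10.6151, -2.3704, 17.3650)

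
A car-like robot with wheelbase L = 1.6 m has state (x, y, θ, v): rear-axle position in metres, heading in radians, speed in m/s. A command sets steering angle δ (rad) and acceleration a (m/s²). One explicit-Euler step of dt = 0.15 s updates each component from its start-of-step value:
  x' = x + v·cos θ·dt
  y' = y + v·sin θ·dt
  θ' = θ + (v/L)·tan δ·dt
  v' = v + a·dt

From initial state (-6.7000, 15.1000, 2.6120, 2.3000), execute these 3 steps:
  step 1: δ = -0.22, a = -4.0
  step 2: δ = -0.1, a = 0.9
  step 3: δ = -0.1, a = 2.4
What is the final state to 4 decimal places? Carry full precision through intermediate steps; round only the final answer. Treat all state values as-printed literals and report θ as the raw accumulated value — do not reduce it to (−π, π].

(-7.4395, 15.5676, 2.5305, 2.1950)

after step 1 (δ=-0.22, a=-4.0): (-6.997739, 15.274288, 2.563782, 1.700000)
after step 2 (δ=-0.1, a=0.9): (-7.211343, 15.413567, 2.547791, 1.835000)
after step 3 (δ=-0.1, a=2.4): (-7.439476, 15.567573, 2.530531, 2.195000)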